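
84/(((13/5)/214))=89880/13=6913.85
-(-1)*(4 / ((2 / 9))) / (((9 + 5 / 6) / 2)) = 216 / 59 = 3.66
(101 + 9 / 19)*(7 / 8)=1687 / 19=88.79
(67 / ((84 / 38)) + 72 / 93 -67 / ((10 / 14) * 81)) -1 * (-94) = 21782419 / 175770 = 123.93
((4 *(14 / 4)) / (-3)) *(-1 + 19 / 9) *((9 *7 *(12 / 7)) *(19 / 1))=-10640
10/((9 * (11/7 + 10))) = 0.10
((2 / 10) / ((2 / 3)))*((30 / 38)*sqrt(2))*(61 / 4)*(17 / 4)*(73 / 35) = 681309*sqrt(2) / 21280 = 45.28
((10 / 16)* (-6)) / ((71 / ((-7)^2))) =-735 / 284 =-2.59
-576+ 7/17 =-575.59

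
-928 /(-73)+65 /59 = 59497 /4307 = 13.81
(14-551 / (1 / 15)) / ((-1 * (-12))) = -8251 / 12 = -687.58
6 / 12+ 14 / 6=2.83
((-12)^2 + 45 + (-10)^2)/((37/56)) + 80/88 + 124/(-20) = 879353/2035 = 432.11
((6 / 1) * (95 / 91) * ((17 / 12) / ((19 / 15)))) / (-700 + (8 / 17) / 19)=-0.01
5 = 5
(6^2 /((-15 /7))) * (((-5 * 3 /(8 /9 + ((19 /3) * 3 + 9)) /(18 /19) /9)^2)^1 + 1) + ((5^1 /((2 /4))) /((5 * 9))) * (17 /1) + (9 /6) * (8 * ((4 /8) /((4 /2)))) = -245417 /24336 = -10.08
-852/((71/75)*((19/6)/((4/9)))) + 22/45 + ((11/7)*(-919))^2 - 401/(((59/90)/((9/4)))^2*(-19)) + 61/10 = 1216671576661591/583345980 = 2085677.49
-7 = -7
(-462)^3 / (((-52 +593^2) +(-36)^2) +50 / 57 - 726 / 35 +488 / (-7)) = -196729200360 / 703842823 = -279.51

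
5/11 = 0.45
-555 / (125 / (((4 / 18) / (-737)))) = 0.00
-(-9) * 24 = 216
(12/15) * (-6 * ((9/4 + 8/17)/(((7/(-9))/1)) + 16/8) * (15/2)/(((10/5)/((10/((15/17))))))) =2139/7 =305.57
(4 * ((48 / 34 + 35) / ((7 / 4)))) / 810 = 4952 / 48195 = 0.10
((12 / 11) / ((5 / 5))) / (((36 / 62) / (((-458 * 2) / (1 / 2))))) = -113584 / 33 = -3441.94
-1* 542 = -542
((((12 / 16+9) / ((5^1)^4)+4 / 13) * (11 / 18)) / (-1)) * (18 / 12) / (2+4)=-115577 / 2340000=-0.05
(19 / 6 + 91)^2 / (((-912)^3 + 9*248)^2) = 319225 / 20714238625122130176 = 0.00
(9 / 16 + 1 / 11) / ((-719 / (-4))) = 115 / 31636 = 0.00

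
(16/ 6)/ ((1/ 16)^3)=32768/ 3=10922.67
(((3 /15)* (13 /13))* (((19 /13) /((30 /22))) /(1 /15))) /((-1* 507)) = -209 /32955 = -0.01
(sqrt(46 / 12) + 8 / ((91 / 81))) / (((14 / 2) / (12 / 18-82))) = -52704 / 637-122* sqrt(138) / 63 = -105.49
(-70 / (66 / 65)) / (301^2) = -325 / 427119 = -0.00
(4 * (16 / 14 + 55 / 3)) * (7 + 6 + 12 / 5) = 17996 / 15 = 1199.73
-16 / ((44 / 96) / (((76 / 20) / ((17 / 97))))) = -707712 / 935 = -756.91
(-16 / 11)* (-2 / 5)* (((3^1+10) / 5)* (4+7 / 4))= 2392 / 275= 8.70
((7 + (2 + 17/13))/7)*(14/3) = 268/39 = 6.87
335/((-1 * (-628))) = 335/628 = 0.53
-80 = -80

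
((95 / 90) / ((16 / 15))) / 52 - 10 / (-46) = 27145 / 114816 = 0.24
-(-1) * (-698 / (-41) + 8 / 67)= 17.14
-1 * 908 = -908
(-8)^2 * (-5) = -320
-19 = -19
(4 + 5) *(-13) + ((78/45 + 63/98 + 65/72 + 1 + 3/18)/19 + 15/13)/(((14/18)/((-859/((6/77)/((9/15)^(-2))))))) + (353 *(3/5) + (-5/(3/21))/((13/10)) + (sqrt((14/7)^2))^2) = -203791933343/3734640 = -54568.03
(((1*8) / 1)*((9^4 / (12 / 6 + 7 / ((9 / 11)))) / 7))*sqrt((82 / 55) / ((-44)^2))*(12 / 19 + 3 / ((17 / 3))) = 1771470*sqrt(4510) / 5198039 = 22.89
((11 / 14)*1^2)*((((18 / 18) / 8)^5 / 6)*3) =11 / 917504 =0.00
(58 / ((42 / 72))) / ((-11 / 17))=-11832 / 77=-153.66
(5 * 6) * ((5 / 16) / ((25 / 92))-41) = -1195.50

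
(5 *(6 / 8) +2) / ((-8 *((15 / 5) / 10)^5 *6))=-71875 / 1458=-49.30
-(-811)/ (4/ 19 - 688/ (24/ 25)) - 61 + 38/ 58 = -61.48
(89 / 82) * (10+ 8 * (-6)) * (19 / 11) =-32129 / 451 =-71.24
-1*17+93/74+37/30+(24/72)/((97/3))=-780586/53835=-14.50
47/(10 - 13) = -47/3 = -15.67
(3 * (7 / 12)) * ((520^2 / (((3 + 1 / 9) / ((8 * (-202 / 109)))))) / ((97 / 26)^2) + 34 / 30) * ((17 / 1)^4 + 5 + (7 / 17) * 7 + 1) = -1179703166847799574 / 87174385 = -13532681266.95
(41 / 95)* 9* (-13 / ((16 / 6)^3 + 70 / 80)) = -1036152 / 407075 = -2.55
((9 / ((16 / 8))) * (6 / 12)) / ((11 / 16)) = 36 / 11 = 3.27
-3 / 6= -1 / 2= -0.50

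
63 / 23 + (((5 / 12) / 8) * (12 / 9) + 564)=938635 / 1656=566.81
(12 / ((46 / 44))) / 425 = 264 / 9775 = 0.03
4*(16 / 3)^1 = 64 / 3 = 21.33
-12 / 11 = -1.09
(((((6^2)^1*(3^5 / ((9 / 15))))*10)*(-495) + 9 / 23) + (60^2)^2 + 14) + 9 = -59210976.61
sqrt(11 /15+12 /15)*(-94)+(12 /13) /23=12 /299 - 94*sqrt(345) /15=-116.36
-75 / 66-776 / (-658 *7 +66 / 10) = -489565 / 505934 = -0.97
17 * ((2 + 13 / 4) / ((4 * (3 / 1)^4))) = 119 / 432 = 0.28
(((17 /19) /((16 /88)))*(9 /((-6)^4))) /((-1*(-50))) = 187 /273600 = 0.00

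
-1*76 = -76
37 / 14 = 2.64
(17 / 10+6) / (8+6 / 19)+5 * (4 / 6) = 20189 / 4740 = 4.26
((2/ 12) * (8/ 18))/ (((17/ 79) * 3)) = 158/ 1377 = 0.11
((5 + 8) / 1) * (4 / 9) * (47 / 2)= 1222 / 9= 135.78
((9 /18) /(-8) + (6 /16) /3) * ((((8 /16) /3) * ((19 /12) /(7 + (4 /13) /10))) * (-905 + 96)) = -999115 /526464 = -1.90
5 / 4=1.25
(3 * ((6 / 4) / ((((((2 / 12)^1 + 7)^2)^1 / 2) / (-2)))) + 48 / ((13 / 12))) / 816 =44025 / 817258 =0.05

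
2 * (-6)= -12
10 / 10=1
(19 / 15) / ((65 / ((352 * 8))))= 54.88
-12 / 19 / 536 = -3 / 2546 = -0.00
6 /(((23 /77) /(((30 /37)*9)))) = 124740 /851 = 146.58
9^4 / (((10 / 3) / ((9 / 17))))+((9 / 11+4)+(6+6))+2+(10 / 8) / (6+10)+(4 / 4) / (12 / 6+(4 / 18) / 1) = 63513427 / 59840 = 1061.39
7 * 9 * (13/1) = 819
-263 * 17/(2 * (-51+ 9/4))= 8942/195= 45.86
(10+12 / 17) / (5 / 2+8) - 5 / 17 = 37 / 51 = 0.73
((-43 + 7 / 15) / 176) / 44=-29 / 5280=-0.01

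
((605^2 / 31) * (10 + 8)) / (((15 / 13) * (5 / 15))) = 552579.68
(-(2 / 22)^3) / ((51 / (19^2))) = -0.01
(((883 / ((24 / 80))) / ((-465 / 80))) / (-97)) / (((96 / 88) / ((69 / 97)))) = 8935960 / 2625111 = 3.40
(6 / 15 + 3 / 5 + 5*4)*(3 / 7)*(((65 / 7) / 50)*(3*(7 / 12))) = 117 / 40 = 2.92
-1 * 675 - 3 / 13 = -8778 / 13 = -675.23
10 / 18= 5 / 9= 0.56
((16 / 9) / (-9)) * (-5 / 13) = 80 / 1053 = 0.08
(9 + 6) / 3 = 5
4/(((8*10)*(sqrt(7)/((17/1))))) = 17*sqrt(7)/140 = 0.32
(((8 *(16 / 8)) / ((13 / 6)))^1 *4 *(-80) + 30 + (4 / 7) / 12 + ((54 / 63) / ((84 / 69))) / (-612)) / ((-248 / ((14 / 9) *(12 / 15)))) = 606345283 / 51793560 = 11.71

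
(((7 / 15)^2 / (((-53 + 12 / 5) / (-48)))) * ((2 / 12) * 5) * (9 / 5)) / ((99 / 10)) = 784 / 25047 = 0.03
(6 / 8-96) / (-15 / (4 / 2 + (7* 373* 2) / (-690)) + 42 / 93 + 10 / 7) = -52940839 / 2542324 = -20.82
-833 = -833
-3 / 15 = -1 / 5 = -0.20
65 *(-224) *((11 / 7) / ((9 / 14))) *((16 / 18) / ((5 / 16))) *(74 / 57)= -606814208 / 4617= -131430.41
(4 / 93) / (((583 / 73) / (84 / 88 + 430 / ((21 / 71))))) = 98126746 / 12524589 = 7.83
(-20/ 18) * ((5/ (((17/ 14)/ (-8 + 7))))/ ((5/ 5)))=700/ 153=4.58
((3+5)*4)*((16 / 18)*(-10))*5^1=-12800 / 9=-1422.22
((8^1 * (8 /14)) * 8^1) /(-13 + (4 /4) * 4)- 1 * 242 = -15502 /63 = -246.06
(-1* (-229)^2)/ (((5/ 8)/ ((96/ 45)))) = -13424896/ 75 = -178998.61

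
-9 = -9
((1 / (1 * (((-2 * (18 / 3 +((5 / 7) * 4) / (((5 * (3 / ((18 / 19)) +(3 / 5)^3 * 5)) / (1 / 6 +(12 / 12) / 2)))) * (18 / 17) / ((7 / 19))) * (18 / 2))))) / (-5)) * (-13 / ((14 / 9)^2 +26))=-6898073 / 23753233040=-0.00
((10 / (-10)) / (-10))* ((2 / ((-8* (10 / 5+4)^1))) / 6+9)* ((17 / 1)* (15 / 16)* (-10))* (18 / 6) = -429.98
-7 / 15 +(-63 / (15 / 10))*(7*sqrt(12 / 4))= -294*sqrt(3)- 7 / 15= -509.69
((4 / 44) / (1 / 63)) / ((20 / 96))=1512 / 55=27.49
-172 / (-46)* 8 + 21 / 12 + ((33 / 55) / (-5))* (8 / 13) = 944517 / 29900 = 31.59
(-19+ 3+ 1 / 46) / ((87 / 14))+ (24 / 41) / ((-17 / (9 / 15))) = -6024799 / 2324495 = -2.59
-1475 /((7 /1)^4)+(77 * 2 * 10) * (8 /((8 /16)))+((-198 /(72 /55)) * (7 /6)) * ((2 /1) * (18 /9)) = 344786755 /14406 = 23933.55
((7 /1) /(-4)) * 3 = -21 /4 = -5.25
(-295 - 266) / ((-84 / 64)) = 2992 / 7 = 427.43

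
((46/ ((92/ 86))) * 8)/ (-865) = -344/ 865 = -0.40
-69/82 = -0.84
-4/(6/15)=-10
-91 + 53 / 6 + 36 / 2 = -64.17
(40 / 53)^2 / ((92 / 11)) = 4400 / 64607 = 0.07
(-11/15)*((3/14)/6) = -11/420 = -0.03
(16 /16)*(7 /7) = 1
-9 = -9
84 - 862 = -778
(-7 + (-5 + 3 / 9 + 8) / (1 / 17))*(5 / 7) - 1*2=33.48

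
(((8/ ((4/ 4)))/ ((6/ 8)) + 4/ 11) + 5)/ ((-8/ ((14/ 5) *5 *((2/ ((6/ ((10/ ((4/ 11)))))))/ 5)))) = -3703/ 72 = -51.43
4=4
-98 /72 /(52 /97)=-4753 /1872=-2.54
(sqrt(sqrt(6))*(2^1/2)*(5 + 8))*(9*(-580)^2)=39358800*6^(1/4)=61599850.97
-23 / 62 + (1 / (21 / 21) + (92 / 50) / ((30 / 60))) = 6679 / 1550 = 4.31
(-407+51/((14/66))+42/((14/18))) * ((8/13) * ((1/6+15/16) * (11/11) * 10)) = -208820/273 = -764.91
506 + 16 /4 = 510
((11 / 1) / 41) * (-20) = -220 / 41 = -5.37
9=9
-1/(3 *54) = -1/162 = -0.01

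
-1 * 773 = -773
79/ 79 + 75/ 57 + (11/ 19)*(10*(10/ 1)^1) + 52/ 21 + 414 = 190198/ 399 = 476.69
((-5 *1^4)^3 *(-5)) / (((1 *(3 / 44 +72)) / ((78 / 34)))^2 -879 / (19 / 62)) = -3885310000 / 11696059373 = -0.33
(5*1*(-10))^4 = 6250000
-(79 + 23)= -102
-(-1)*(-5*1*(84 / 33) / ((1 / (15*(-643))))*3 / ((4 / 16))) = 16203600 / 11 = 1473054.55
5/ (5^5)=1/ 625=0.00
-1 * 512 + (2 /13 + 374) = -1792 /13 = -137.85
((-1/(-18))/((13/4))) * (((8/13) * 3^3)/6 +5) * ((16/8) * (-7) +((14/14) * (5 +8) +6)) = 1010/1521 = 0.66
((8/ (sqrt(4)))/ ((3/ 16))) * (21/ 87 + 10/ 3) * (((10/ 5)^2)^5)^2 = 20870856704/ 261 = 79964968.21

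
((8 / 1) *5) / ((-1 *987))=-40 / 987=-0.04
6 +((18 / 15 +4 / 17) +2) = 802 / 85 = 9.44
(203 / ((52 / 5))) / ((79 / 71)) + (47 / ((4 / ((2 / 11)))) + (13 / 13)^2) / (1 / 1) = 20.68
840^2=705600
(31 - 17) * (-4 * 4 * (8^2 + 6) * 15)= -235200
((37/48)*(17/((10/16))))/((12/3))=629/120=5.24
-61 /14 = -4.36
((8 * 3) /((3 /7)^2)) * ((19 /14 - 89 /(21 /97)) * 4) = -1927408 /9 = -214156.44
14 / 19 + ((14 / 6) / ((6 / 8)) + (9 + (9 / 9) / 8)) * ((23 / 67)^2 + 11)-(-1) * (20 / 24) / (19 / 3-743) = 30937347161 / 226191732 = 136.77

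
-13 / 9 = -1.44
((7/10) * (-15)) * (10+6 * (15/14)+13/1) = -309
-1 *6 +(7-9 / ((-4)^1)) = 13 / 4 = 3.25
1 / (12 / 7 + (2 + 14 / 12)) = 0.20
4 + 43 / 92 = 4.47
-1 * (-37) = 37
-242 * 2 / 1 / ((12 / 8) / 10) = -9680 / 3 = -3226.67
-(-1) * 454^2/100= 51529/25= 2061.16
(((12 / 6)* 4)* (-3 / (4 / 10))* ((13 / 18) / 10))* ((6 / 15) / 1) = -26 / 15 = -1.73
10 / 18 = 0.56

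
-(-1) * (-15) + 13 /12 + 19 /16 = -611 /48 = -12.73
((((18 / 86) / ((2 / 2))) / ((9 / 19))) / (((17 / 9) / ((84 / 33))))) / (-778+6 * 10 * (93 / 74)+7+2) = -177156 / 206356183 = -0.00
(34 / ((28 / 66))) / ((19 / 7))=29.53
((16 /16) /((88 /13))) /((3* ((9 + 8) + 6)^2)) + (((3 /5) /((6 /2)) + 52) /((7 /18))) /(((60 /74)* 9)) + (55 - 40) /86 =18.57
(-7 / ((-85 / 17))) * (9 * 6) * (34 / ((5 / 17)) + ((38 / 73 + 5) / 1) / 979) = 15615157698 / 1786675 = 8739.79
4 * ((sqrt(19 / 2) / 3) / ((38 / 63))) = 21 * sqrt(38) / 19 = 6.81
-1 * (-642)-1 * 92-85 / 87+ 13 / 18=286967 / 522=549.75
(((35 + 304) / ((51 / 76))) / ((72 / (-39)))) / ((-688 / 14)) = 195377 / 35088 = 5.57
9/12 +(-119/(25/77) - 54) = -41977/100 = -419.77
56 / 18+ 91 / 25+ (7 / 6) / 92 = 280021 / 41400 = 6.76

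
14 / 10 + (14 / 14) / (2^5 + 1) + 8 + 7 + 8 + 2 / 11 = 4061 / 165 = 24.61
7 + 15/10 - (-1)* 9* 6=125/2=62.50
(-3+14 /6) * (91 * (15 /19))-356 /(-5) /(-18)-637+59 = -538522 /855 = -629.85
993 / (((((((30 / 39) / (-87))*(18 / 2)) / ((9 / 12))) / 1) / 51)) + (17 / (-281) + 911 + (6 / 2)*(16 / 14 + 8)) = -37480941637 / 78680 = -476371.91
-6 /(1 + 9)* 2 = -6 /5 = -1.20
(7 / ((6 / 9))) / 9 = 7 / 6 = 1.17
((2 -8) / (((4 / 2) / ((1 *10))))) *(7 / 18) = -35 / 3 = -11.67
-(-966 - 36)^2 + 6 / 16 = -8032029 / 8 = -1004003.62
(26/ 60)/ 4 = 13/ 120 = 0.11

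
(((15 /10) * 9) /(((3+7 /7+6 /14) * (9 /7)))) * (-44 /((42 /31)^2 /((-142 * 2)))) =48422 /3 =16140.67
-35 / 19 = -1.84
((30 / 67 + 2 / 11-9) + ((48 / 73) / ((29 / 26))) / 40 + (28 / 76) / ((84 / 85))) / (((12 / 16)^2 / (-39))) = 738339174508 / 1333995795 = 553.48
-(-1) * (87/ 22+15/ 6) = 71/ 11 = 6.45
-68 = -68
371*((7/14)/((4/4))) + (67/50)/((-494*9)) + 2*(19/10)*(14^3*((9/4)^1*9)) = 46980059423/222300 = 211336.30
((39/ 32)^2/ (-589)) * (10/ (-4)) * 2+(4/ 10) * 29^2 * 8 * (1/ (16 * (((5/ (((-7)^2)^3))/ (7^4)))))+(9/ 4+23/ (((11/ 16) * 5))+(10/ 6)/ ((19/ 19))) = 4728306140178786637/ 497587200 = 9502467386.98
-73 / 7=-10.43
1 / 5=0.20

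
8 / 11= 0.73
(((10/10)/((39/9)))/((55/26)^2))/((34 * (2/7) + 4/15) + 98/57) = 31122/7060955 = 0.00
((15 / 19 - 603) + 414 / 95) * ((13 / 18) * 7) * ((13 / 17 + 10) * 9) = -472911894 / 1615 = -292824.70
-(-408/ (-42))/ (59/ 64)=-4352/ 413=-10.54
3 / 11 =0.27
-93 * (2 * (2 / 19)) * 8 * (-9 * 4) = 107136 / 19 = 5638.74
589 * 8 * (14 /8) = 8246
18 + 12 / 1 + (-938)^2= 879874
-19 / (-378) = 19 / 378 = 0.05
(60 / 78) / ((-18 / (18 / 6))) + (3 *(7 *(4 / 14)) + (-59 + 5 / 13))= -2057 / 39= -52.74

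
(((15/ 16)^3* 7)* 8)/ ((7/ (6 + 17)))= 77625/ 512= 151.61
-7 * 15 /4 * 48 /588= -15 /7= -2.14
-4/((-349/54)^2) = -11664/121801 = -0.10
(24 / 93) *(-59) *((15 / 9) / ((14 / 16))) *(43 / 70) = -17.82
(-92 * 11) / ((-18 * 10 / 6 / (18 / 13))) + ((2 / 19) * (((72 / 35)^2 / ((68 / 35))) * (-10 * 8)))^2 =127315640316 / 332287865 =383.15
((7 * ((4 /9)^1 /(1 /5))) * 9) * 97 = 13580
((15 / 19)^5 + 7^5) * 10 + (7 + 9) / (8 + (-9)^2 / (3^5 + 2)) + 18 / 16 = 168076.11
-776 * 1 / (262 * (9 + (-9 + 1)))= -388 / 131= -2.96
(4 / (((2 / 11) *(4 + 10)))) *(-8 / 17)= -88 / 119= -0.74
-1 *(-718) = 718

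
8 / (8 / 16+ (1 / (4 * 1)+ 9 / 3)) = 32 / 15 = 2.13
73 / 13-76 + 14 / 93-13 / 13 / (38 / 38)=-86122 / 1209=-71.23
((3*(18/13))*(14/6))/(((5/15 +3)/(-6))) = -1134/65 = -17.45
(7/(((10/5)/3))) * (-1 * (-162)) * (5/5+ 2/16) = 15309/8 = 1913.62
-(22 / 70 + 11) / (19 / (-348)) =137808 / 665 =207.23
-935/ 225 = -187/ 45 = -4.16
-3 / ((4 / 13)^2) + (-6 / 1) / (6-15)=-1489 / 48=-31.02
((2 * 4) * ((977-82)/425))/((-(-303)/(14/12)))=0.06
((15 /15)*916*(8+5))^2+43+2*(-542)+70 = 141799493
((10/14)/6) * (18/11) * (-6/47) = -0.02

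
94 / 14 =47 / 7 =6.71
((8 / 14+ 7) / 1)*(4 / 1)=30.29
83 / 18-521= -9295 / 18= -516.39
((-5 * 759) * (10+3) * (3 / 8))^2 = 21905480025 / 64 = 342273125.39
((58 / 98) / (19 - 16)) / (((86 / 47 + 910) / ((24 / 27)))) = 1363 / 7087311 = 0.00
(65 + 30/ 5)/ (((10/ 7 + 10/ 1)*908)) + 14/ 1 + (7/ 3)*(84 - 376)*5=-739328429/ 217920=-3392.66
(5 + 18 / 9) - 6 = 1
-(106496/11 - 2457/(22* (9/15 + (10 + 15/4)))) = -4362826/451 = -9673.67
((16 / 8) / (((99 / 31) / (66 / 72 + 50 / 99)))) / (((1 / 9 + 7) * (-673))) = -17453 / 93810816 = -0.00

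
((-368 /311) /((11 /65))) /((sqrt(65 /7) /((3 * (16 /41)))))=-17664 * sqrt(455) /140261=-2.69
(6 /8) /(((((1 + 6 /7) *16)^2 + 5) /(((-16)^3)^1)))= -3.46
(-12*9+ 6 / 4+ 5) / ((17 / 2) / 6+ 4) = -1218 / 65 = -18.74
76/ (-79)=-76/ 79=-0.96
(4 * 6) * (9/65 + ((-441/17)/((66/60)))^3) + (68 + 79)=-133731254207487/425048195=-314626.10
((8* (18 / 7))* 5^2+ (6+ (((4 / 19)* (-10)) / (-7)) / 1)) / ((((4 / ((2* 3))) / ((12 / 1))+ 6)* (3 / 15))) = 6231420 / 14497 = 429.84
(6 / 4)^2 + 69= 285 / 4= 71.25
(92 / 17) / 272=23 / 1156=0.02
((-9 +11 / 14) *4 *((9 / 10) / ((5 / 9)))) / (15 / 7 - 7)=1863 / 170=10.96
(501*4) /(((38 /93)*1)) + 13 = 93433 /19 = 4917.53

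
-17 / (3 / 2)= -34 / 3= -11.33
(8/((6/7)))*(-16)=-448/3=-149.33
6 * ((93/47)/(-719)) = -558/33793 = -0.02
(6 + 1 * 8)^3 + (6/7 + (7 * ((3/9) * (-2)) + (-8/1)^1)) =57376/21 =2732.19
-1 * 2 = -2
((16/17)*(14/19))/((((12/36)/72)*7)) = 6912/323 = 21.40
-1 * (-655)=655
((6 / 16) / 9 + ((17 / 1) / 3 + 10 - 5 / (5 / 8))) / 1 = 185 / 24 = 7.71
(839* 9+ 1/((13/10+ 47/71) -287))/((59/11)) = 1407.81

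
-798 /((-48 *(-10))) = -133 /80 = -1.66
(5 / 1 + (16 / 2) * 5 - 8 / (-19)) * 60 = 51780 / 19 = 2725.26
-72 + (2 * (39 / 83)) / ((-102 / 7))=-101683 / 1411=-72.06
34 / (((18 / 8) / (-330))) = -14960 / 3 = -4986.67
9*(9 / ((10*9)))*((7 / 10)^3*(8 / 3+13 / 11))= 130683 / 110000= 1.19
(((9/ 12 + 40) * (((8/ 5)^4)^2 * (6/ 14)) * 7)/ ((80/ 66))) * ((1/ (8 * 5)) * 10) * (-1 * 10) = -4230217728/ 390625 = -10829.36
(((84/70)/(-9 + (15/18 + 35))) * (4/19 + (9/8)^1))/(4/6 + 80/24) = 261/17480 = 0.01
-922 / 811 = -1.14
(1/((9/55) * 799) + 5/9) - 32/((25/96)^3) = -22613898798/12484375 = -1811.38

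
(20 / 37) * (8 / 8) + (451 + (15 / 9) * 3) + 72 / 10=85792 / 185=463.74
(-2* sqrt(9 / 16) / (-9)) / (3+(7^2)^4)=1 / 34588824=0.00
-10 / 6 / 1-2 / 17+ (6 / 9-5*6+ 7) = -410 / 17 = -24.12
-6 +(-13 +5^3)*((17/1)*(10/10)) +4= 1902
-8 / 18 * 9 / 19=-4 / 19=-0.21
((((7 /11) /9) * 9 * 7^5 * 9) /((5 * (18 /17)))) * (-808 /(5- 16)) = 1335559.23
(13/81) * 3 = 13/27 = 0.48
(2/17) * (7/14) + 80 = 80.06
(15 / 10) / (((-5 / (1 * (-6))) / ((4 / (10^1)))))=18 / 25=0.72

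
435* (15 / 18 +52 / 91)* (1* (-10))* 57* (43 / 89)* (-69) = 7234065225 / 623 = 11611661.68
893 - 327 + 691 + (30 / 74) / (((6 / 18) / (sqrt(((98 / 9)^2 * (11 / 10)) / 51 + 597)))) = sqrt(3157883535) / 1887 + 1257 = 1286.78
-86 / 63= -1.37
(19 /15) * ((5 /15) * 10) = 38 /9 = 4.22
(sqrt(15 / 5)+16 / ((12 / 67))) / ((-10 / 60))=-536 - 6 * sqrt(3)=-546.39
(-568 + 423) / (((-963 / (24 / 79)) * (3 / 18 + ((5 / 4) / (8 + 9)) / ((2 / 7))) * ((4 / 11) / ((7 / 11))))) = 276080 / 1462369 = 0.19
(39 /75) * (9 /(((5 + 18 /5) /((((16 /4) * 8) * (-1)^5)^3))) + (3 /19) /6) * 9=-160486.87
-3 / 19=-0.16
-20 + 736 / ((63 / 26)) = 17876 / 63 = 283.75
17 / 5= 3.40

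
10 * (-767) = -7670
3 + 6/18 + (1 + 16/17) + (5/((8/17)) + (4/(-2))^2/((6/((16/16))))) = 2253/136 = 16.57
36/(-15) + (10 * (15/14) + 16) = 851/35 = 24.31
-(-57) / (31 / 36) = 2052 / 31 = 66.19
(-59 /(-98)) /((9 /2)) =59 /441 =0.13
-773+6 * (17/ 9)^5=-12375245/ 19683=-628.73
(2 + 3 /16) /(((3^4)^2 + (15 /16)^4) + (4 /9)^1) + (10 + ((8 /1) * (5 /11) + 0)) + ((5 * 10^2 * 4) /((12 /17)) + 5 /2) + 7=729703836808231 /255456500178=2856.47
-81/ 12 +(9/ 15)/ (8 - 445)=-59007/ 8740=-6.75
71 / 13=5.46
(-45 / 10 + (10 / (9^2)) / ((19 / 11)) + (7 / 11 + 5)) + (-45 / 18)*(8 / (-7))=963425 / 237006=4.06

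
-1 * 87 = -87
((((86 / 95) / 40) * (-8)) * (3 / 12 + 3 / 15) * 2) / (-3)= 129 / 2375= 0.05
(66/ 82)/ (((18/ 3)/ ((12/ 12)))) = 11/ 82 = 0.13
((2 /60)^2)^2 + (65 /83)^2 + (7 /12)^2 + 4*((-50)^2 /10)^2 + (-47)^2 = 703677119923757 /2790045000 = 252209.95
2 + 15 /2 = 19 /2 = 9.50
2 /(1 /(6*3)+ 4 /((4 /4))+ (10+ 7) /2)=18 /113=0.16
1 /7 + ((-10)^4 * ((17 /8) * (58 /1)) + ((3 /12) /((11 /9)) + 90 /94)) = 17841688889 /14476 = 1232501.30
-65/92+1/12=-0.62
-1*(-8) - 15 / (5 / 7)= -13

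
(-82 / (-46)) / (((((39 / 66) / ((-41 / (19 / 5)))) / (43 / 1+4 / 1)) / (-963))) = 8369211510 / 5681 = 1473193.37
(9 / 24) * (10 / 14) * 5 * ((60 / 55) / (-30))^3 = -3 / 46585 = -0.00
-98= -98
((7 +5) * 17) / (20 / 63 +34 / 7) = 6426 / 163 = 39.42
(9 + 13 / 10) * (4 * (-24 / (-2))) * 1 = 2472 / 5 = 494.40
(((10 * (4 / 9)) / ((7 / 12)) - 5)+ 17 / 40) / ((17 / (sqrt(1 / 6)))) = 2557 * sqrt(6) / 85680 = 0.07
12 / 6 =2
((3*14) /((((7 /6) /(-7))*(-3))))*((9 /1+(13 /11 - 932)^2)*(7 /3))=20548289160 /121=169820571.57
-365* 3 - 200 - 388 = -1683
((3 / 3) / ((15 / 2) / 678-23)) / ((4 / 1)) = -0.01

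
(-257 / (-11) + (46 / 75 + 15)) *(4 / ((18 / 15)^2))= 32156 / 297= 108.27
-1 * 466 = -466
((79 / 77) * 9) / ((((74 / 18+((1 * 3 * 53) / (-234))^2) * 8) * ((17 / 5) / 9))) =48664395 / 72835378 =0.67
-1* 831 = -831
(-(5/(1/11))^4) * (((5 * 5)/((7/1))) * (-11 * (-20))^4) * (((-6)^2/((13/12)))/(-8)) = 28938448935000000000/91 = 318004933351648351.65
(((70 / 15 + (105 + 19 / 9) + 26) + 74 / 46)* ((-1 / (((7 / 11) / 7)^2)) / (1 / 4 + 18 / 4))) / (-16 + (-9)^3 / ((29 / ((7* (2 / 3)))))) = 202490354 / 7602489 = 26.63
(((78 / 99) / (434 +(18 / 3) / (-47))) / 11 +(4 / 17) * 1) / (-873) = -14814979 / 54928737468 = -0.00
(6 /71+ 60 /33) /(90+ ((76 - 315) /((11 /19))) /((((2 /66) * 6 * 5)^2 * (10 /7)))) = -1486000 /202792117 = -0.01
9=9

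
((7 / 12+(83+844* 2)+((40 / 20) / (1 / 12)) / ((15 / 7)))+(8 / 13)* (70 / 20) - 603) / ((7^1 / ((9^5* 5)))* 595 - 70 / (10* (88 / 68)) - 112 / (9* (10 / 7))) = -199605716343 / 2382239314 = -83.79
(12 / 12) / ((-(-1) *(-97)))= -1 / 97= -0.01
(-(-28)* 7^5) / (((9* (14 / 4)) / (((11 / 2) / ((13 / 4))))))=25282.32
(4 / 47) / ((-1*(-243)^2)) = -4 / 2775303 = -0.00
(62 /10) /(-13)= -31 /65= -0.48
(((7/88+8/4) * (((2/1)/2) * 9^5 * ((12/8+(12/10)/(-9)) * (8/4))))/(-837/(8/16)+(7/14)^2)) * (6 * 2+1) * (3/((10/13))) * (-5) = 5759580411/113300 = 50834.78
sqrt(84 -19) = sqrt(65) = 8.06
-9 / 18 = -1 / 2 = -0.50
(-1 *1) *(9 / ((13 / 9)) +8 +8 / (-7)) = -1191 / 91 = -13.09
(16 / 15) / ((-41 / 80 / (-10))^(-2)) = 1681 / 600000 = 0.00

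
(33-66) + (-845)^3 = -603351158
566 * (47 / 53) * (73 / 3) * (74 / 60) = 35926001 / 2385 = 15063.31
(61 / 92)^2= 3721 / 8464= 0.44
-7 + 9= 2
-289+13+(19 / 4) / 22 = -24269 / 88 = -275.78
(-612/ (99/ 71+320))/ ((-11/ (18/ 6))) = 130356/ 251009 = 0.52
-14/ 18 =-7/ 9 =-0.78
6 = 6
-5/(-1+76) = -1/15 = -0.07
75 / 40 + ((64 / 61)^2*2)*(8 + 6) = 973319 / 29768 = 32.70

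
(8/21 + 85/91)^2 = 128881/74529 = 1.73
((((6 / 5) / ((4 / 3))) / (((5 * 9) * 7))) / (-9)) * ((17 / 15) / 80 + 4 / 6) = -817 / 3780000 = -0.00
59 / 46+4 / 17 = 1187 / 782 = 1.52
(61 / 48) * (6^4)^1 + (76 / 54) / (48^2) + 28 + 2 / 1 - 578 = 34183315 / 31104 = 1099.00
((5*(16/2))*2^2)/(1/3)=480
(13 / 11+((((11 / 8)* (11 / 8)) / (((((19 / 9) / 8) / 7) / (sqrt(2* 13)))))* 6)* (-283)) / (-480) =-13 / 5280+2157309* sqrt(26) / 12160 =904.62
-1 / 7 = -0.14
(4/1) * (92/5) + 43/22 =8311/110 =75.55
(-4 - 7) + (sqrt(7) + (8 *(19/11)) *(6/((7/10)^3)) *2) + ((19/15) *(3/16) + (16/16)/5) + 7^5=17282.52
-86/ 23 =-3.74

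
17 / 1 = 17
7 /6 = 1.17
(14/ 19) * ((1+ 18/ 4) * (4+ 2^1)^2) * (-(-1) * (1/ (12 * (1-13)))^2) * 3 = 77/ 3648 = 0.02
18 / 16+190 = 1529 / 8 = 191.12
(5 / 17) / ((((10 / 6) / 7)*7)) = 3 / 17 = 0.18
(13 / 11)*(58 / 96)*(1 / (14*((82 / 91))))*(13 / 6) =63713 / 519552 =0.12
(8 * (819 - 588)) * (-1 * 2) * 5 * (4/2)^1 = -36960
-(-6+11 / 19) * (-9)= -927 / 19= -48.79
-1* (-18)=18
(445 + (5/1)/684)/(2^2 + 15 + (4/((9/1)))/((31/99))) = 9435935/432972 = 21.79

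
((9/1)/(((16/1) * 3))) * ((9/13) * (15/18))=45/416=0.11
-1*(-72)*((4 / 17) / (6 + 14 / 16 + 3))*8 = 13.72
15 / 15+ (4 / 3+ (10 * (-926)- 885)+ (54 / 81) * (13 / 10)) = -50709 / 5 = -10141.80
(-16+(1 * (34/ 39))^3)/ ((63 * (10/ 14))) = -181960/ 533871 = -0.34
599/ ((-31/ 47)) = -28153/ 31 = -908.16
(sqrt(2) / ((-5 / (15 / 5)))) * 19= -57 * sqrt(2) / 5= -16.12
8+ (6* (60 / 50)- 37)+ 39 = 86 / 5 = 17.20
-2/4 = -1/2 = -0.50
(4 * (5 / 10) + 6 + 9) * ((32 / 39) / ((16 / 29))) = 986 / 39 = 25.28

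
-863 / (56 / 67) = -57821 / 56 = -1032.52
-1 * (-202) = 202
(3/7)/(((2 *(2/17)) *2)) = 51/56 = 0.91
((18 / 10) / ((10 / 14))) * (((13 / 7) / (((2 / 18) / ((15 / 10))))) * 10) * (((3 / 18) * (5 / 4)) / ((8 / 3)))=3159 / 64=49.36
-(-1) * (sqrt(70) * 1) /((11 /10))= 10 * sqrt(70) /11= 7.61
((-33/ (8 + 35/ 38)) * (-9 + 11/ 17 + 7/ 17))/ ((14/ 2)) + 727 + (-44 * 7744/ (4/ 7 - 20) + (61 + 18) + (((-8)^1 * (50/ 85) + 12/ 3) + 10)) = 14520682/ 791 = 18357.37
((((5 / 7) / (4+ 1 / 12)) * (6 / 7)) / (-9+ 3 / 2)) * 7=-0.14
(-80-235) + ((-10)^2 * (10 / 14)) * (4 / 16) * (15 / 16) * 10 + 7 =-140.59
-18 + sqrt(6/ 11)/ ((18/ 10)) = -18 + 5 * sqrt(66)/ 99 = -17.59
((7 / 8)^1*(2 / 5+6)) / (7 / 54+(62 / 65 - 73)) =-2808 / 36061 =-0.08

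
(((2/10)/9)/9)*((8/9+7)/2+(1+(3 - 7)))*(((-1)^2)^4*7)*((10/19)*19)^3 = 11900/729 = 16.32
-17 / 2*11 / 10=-187 / 20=-9.35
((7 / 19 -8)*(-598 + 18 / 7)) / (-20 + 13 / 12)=-7252320 / 30191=-240.21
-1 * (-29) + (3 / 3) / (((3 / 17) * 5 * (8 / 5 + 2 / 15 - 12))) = 4449 / 154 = 28.89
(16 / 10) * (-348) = -2784 / 5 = -556.80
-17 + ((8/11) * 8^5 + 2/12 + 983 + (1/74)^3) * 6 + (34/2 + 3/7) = 2322805562279/15601124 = 148887.06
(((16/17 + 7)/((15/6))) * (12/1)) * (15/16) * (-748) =-26730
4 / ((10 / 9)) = 18 / 5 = 3.60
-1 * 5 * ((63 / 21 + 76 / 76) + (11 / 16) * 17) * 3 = -3765 / 16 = -235.31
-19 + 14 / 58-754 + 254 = -15044 / 29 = -518.76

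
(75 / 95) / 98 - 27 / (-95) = 2721 / 9310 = 0.29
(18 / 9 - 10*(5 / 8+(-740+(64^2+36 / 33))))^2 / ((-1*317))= -3556124.00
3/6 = 1/2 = 0.50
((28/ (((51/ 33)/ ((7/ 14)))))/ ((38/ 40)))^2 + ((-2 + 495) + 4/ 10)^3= 1566436599886227/ 13041125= 120115143.43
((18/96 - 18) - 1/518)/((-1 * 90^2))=0.00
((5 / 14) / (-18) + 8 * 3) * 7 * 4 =6043 / 9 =671.44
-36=-36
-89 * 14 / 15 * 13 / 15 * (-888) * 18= 28767648 / 25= 1150705.92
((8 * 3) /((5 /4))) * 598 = 57408 /5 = 11481.60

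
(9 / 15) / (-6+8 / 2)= -3 / 10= -0.30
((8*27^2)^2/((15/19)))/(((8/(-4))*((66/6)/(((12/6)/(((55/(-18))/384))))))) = 1488919117824/3025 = 492204667.05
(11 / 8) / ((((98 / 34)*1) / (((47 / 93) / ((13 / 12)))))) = 8789 / 39494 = 0.22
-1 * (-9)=9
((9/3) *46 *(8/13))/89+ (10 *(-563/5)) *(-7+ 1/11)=99023576/12727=7780.59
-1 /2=-0.50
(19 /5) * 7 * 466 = 61978 /5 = 12395.60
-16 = -16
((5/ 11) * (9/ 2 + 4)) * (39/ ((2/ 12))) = 9945/ 11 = 904.09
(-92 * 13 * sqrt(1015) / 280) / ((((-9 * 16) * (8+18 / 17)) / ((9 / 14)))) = 5083 * sqrt(1015) / 2414720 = 0.07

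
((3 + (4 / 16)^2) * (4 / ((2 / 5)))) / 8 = 245 / 64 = 3.83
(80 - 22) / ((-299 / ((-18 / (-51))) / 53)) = -18444 / 5083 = -3.63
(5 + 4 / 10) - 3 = 12 / 5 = 2.40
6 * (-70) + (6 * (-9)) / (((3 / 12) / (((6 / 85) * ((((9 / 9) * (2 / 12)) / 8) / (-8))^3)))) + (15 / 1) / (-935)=-51473940447 / 122552320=-420.02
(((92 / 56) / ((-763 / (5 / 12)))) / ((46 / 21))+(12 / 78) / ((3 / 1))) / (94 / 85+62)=2058785 / 2553864768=0.00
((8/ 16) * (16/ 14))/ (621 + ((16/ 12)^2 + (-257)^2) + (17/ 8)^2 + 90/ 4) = 2304/ 268929535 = 0.00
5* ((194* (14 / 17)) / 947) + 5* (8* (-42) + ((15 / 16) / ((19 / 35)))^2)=-2476071265465 / 1487805184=-1664.24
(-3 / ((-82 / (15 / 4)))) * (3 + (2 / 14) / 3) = 120 / 287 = 0.42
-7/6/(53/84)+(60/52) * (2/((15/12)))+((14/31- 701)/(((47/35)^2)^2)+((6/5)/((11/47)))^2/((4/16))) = -34770286647580691/315280947098975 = -110.28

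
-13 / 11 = -1.18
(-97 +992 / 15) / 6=-463 / 90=-5.14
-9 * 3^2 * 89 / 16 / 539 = -0.84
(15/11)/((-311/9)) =-135/3421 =-0.04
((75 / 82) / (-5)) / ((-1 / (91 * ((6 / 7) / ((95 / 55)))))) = 6435 / 779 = 8.26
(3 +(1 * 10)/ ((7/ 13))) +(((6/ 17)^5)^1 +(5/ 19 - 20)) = 347479316/ 188840981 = 1.84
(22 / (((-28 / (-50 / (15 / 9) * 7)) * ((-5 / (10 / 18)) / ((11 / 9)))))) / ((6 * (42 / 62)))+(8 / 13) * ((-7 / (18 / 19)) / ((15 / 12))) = -2023459 / 221130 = -9.15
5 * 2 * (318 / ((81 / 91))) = 96460 / 27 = 3572.59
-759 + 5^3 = -634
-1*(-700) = 700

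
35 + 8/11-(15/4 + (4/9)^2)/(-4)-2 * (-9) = 780005/14256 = 54.71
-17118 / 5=-3423.60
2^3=8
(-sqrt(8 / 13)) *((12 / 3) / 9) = -8 *sqrt(26) / 117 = -0.35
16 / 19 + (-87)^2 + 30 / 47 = 6760439 / 893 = 7570.48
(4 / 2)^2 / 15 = 4 / 15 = 0.27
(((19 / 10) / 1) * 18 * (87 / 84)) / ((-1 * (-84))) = 1653 / 3920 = 0.42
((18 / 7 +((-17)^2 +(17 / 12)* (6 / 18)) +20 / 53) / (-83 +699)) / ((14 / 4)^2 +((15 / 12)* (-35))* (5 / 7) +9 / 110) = -19527875 / 778227408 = -0.03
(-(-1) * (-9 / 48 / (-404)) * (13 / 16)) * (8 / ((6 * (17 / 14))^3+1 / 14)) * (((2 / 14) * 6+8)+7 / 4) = 567567 / 6860915456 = 0.00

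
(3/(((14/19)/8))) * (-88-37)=-28500/7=-4071.43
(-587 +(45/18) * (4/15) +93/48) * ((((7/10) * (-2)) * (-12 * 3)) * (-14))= 4123497/10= 412349.70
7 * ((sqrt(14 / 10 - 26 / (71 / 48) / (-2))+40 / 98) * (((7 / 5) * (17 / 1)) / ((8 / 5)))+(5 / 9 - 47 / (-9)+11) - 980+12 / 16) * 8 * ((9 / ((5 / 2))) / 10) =-482026 / 25+7497 * sqrt(1284035) / 8875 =-18323.83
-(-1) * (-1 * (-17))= 17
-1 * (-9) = 9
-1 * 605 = -605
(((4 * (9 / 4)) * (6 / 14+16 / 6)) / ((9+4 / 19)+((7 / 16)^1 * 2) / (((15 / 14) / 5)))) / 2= 22230 / 21217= 1.05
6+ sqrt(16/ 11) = 4*sqrt(11)/ 11+ 6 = 7.21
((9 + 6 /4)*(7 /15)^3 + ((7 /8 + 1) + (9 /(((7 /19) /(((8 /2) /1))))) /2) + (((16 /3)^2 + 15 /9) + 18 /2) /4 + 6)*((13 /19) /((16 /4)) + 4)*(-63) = -1349580901 /76000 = -17757.64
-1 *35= -35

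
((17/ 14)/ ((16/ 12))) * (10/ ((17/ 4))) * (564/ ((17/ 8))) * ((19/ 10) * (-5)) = -642960/ 119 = -5403.03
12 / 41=0.29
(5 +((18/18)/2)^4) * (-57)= -4617/16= -288.56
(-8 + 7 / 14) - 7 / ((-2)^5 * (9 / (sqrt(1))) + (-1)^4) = -613 / 82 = -7.48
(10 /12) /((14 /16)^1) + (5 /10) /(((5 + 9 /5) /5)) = 1885 /1428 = 1.32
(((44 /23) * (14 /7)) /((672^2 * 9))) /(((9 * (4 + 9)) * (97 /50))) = 275 /66305034432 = 0.00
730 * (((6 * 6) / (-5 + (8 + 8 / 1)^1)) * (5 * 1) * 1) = 131400 / 11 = 11945.45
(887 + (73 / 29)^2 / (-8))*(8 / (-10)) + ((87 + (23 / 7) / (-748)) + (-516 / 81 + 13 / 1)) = -365801375867 / 594469260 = -615.34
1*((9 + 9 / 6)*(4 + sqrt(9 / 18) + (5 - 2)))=21*sqrt(2) / 4 + 147 / 2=80.92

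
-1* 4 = -4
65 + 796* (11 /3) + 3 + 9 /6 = 2988.17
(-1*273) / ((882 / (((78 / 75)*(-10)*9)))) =28.97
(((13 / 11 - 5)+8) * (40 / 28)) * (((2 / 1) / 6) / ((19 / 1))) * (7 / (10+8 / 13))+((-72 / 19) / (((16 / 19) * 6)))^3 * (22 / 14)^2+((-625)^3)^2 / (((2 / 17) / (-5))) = -14942865371704101568237547 / 5898816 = -2533197402954101563.47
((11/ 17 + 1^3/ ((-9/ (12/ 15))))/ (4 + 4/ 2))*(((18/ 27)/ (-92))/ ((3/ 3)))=-0.00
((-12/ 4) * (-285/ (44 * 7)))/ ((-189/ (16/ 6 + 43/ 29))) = -34295/ 562716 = -0.06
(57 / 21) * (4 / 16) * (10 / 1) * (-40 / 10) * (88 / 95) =-25.14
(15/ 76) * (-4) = -15/ 19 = -0.79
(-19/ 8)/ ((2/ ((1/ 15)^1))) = -19/ 240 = -0.08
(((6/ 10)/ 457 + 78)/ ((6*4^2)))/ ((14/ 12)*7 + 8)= 178233/ 3546320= 0.05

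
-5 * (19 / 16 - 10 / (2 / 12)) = 4705 / 16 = 294.06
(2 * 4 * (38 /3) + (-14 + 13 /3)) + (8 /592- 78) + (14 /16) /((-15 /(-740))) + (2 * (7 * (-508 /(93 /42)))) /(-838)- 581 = -750186985 /1441779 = -520.32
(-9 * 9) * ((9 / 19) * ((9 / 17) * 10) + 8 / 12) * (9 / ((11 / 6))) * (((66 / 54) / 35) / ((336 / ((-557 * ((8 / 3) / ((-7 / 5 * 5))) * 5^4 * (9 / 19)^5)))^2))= -3905.29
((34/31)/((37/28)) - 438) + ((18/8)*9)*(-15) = -3399341/4588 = -740.92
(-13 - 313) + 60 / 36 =-973 / 3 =-324.33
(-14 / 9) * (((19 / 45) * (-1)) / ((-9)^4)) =266 / 2657205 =0.00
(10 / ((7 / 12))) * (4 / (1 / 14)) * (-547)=-525120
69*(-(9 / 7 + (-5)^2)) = -12696 / 7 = -1813.71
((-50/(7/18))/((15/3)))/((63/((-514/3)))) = 10280/147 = 69.93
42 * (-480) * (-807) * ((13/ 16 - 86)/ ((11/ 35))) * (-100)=4850739810000/ 11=440976346363.64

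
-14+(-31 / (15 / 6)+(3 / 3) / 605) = -15971 / 605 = -26.40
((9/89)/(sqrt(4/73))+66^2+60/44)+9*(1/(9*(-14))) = 9*sqrt(73)/178+671023/154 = 4357.72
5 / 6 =0.83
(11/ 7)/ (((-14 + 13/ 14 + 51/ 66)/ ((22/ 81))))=-2662/ 76707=-0.03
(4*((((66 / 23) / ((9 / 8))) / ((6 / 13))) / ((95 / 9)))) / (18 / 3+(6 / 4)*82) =4576 / 281865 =0.02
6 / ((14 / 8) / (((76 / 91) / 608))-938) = 1 / 56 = 0.02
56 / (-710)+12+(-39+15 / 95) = -181582 / 6745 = -26.92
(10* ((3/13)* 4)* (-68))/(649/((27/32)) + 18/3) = -0.81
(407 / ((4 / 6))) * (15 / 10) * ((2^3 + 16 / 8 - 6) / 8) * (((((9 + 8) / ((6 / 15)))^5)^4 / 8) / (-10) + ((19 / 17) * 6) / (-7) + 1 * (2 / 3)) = -33790326642293108364053548261587366033699669 / 15971909632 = -2115609681048632943082604000000000.00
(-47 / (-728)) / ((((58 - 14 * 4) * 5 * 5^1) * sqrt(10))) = 47 * sqrt(10) / 364000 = 0.00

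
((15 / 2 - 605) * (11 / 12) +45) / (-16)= 12065 / 384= 31.42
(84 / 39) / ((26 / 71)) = 994 / 169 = 5.88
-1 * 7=-7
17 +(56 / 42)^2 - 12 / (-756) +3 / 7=173 / 9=19.22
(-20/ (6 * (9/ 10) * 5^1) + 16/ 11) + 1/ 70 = 15137/ 20790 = 0.73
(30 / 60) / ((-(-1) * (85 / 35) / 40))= 140 / 17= 8.24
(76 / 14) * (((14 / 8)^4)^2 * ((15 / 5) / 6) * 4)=15647317 / 16384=955.04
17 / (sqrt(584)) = 17*sqrt(146) / 292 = 0.70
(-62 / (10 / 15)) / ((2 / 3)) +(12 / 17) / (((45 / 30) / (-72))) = -5895 / 34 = -173.38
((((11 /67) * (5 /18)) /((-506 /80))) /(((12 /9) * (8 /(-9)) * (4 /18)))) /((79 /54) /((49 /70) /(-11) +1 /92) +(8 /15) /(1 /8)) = -24330375 /20848078048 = -0.00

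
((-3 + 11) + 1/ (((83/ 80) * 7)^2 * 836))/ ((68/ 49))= 141100898/ 24476617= 5.76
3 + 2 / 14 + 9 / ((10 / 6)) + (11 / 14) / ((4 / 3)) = 2557 / 280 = 9.13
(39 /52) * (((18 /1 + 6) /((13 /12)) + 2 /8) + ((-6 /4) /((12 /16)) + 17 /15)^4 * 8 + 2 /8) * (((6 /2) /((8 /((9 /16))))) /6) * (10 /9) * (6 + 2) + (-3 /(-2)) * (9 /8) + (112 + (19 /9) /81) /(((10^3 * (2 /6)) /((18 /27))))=1255340423 /151632000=8.28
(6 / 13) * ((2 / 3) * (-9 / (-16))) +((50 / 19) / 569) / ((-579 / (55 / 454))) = 12788227967 / 73887952476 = 0.17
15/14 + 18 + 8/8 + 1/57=16031/798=20.09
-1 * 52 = -52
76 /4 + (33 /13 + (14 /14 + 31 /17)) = 5384 /221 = 24.36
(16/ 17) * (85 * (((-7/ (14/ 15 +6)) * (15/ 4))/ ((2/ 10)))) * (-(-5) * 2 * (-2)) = 30288.46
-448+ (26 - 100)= -522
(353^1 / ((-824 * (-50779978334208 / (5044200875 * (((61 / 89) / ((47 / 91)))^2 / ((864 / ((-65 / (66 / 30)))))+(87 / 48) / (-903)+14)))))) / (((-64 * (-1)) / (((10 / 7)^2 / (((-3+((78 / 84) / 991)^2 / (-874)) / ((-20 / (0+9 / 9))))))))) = 9520282117055912304902105086104078125 / 75505120931050016363073123435808070565888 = 0.00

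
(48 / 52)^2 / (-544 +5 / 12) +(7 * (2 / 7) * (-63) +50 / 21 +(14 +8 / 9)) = -7551459814 / 69450381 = -108.73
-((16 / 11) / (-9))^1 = 16 / 99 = 0.16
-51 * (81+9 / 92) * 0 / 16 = 0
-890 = -890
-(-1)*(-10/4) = -5/2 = -2.50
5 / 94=0.05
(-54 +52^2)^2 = 7022500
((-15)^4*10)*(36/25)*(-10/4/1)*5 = -9112500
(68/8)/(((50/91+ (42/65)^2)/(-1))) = -502775/57196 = -8.79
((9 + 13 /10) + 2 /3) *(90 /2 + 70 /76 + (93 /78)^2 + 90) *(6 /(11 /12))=1741096623 /176605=9858.71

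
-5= -5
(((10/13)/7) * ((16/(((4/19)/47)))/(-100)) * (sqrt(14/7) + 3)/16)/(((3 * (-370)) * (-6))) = -893/8080800-893 * sqrt(2)/24242400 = -0.00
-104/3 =-34.67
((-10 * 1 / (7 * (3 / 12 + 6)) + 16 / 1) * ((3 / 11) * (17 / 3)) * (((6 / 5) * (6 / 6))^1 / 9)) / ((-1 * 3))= -6256 / 5775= -1.08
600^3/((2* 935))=21600000/187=115508.02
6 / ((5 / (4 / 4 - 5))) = -24 / 5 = -4.80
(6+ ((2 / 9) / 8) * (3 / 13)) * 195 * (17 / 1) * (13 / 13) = 79645 / 4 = 19911.25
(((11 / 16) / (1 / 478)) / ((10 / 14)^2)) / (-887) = -128821 / 177400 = -0.73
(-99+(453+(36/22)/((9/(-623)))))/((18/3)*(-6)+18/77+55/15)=-55608/7415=-7.50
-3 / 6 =-1 / 2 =-0.50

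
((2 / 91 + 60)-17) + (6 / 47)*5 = 43.66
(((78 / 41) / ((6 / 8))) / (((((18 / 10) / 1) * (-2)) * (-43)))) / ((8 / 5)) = 325 / 31734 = 0.01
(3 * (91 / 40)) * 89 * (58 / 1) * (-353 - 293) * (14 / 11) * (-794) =1264945214442 / 55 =22999003898.95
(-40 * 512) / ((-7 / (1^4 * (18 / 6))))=61440 / 7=8777.14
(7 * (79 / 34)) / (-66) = -553 / 2244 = -0.25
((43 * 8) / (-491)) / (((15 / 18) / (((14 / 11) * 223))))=-6443808 / 27005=-238.62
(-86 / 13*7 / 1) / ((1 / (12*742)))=-412323.69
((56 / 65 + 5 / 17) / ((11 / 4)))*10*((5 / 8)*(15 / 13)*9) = 861975 / 31603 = 27.28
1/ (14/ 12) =6/ 7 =0.86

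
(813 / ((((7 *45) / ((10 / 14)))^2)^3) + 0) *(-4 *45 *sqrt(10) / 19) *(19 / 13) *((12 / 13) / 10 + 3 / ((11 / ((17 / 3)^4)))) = -5886821348 *sqrt(10) / 13674483343667765619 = -0.00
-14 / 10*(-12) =84 / 5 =16.80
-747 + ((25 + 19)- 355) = -1058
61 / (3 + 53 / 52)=3172 / 209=15.18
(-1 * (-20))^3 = 8000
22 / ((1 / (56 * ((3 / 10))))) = 369.60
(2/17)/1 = 2/17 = 0.12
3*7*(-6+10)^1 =84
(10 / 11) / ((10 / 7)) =7 / 11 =0.64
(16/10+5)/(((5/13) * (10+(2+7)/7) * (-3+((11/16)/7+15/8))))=-336336/227125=-1.48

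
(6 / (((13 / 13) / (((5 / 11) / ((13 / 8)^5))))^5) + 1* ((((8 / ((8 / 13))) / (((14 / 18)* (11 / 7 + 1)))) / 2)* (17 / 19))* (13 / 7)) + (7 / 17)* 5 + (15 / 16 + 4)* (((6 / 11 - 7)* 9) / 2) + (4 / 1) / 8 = -11137444225205741824141043616467762511881 / 82223843574945848866616082061129360736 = -135.45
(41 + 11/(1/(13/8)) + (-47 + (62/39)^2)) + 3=17.40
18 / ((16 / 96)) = 108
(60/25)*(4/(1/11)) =528/5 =105.60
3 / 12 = 1 / 4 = 0.25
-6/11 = -0.55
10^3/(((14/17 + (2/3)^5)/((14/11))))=28917000/21703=1332.40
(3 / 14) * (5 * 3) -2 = 1.21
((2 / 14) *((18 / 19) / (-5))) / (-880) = 9 / 292600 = 0.00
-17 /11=-1.55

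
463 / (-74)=-463 / 74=-6.26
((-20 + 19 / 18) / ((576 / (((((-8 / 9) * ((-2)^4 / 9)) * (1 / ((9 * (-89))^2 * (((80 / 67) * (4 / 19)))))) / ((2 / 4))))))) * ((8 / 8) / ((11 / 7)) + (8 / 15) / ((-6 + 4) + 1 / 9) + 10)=127347101 / 19083266863200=0.00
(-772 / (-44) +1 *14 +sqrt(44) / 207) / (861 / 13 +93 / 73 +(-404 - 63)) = -329303 / 4170331 - 1898 *sqrt(11) / 78478047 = -0.08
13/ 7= 1.86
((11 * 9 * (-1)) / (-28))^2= 9801 / 784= 12.50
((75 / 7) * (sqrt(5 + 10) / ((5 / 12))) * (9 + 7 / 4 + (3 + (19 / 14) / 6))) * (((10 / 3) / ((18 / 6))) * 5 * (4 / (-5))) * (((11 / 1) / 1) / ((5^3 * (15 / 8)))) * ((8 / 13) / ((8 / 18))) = -1652992 * sqrt(15) / 15925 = -402.01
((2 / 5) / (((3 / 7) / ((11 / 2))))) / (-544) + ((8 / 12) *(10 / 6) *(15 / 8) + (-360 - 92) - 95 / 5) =-1275479 / 2720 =-468.93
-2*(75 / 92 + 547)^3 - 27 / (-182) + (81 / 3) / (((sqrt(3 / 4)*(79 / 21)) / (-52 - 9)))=-11649496368822965 / 35430304 - 23058*sqrt(3) / 79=-328800855.91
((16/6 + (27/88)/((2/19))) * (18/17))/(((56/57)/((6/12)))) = 71991/23936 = 3.01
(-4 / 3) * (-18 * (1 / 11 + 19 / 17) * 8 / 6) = 7232 / 187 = 38.67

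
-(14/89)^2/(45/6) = -392/118815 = -0.00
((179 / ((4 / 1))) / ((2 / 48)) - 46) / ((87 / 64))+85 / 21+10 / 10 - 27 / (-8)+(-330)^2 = 534286187 / 4872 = 109664.65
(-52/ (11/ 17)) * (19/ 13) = -1292/ 11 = -117.45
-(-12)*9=108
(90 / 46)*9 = 405 / 23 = 17.61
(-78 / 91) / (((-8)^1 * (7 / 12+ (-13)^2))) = 9 / 14245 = 0.00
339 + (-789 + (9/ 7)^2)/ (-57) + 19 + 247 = 618.81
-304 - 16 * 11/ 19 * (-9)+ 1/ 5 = -220.43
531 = 531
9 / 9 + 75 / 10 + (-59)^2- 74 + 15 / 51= 116137 / 34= 3415.79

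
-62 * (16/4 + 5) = -558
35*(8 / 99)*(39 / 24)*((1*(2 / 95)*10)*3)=1820 / 627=2.90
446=446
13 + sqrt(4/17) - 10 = 2 * sqrt(17)/17 + 3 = 3.49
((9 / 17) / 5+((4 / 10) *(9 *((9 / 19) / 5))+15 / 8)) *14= 1049979 / 32300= 32.51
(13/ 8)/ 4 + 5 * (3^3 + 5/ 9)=39797/ 288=138.18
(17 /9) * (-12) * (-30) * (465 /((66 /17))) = 895900 /11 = 81445.45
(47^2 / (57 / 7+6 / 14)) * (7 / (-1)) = -108241 / 60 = -1804.02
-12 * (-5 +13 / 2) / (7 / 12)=-216 / 7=-30.86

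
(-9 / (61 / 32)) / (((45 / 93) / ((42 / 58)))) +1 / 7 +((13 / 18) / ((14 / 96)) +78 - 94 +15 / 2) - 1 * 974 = -365720927 / 371490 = -984.47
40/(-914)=-20/457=-0.04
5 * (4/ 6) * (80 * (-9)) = -2400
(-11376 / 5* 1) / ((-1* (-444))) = -948 / 185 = -5.12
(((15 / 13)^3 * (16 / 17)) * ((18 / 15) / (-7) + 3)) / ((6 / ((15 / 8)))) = 334125 / 261443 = 1.28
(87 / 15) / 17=29 / 85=0.34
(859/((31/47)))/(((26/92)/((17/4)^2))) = 268359331/3224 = 83238.01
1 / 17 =0.06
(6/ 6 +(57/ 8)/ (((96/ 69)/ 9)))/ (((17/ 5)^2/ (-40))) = -1506875/ 9248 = -162.94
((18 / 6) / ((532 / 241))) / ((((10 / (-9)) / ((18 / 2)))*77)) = -58563 / 409640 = -0.14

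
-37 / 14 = -2.64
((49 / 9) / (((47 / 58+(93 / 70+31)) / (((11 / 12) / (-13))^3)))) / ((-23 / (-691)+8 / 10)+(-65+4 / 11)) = 2515827816425 / 2786782145508301824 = 0.00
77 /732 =0.11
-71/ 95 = -0.75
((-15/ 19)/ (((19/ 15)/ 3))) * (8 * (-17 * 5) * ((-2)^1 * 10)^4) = 73440000000/ 361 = 203434903.05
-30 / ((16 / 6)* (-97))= 45 / 388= 0.12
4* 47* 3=564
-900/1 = -900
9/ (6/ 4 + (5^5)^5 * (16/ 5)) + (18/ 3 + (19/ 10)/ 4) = 494003295898437501497/ 76293945312500000120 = 6.48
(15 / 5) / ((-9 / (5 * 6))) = -10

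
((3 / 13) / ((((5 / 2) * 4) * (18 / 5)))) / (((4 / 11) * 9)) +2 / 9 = 1259 / 5616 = 0.22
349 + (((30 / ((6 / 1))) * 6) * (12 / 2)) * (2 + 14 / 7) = 1069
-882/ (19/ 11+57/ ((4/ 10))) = -19404/ 3173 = -6.12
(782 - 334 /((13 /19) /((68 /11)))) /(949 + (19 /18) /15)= -86319540 /36643607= -2.36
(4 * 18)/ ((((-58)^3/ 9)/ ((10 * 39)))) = -1.30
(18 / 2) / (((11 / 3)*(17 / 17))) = 27 / 11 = 2.45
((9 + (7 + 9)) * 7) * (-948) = -165900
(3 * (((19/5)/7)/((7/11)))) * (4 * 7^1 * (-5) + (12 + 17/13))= -1032669/3185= -324.23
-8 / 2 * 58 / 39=-232 / 39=-5.95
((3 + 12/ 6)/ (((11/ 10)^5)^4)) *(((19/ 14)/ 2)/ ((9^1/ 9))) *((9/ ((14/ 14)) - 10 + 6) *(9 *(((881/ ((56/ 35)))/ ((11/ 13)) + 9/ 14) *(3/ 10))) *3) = 4824416320312500000000000000/ 362612247268649844959339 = 13304.61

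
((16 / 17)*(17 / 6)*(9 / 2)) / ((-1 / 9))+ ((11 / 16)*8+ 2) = -201 / 2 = -100.50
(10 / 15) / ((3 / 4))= 8 / 9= 0.89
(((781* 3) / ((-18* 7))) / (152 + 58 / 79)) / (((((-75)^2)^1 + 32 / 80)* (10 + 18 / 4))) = -28045 / 18789332058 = -0.00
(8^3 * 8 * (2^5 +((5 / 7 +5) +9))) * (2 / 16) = 167424 / 7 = 23917.71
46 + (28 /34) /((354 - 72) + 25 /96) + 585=41524409 /65807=631.00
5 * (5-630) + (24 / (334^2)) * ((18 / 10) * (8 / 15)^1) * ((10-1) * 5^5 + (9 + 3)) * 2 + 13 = -3100.38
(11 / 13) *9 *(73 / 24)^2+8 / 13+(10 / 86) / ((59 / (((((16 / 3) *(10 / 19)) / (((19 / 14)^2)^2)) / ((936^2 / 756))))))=43459984391406701 / 611501687739072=71.07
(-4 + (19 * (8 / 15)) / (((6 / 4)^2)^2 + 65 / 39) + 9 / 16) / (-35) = 0.06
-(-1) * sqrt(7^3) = 7 * sqrt(7) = 18.52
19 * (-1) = -19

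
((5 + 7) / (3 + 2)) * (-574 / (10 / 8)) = -1102.08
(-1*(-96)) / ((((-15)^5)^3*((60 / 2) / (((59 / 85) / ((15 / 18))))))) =-0.00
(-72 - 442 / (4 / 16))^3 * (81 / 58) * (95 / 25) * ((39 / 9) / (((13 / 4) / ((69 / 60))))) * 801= -1177500721489920 / 29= -40603473154824.83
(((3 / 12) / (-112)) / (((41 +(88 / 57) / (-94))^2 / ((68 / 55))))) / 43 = -0.00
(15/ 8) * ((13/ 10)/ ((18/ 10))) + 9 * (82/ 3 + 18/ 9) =12737/ 48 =265.35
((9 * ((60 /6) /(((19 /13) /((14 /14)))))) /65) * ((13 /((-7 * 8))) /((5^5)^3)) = -117 /16235351562500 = -0.00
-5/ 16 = -0.31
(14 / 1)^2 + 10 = 206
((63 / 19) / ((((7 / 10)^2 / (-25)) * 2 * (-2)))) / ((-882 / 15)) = -9375 / 13034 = -0.72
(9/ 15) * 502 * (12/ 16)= 2259/ 10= 225.90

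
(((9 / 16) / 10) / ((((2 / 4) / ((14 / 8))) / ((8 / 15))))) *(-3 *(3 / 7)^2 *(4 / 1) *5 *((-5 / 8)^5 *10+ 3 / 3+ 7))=-9351207 / 1146880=-8.15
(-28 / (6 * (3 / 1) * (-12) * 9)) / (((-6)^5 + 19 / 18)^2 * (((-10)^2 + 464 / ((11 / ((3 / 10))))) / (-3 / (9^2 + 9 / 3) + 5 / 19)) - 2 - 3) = 46585 / 96839803497993558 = 0.00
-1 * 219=-219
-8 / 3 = -2.67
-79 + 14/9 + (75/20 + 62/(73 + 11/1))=-18385/252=-72.96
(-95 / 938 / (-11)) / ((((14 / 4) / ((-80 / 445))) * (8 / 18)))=-3420 / 3214057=-0.00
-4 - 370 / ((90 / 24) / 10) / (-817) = -6844 / 2451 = -2.79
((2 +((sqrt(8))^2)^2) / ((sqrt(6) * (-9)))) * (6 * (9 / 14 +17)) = -2717 * sqrt(6) / 21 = -316.92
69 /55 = 1.25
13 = 13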